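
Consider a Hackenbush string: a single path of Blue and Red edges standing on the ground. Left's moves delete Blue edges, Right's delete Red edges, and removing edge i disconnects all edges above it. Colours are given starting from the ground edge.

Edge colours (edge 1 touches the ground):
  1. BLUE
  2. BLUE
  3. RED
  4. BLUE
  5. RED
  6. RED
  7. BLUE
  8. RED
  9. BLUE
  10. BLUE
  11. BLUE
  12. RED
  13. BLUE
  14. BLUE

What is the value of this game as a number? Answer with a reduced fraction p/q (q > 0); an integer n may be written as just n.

6519/4096

step 1: add BLUE to get B; options L={ 0 } R={ (no moves) } so 1
step 2: add BLUE to get BB; options L={ 0 1 } R={ (no moves) } so 2
step 3: add RED to get BBR; options L={ 0 1 } R={ 2 } so 3/2
step 4: add BLUE to get BBRB; options L={ 0 1 3/2 } R={ 2 } so 7/4
step 5: add RED to get BBRBR; options L={ 0 1 3/2 } R={ 7/4 2 } so 13/8
step 6: add RED to get BBRBRR; options L={ 0 1 3/2 } R={ 13/8 7/4 2 } so 25/16
step 7: add BLUE to get BBRBRRB; options L={ 0 1 3/2 25/16 } R={ 13/8 7/4 2 } so 51/32
step 8: add RED to get BBRBRRBR; options L={ 0 1 3/2 25/16 } R={ 51/32 13/8 7/4 2 } so 101/64
step 9: add BLUE to get BBRBRRBRB; options L={ 0 1 3/2 25/16 101/64 } R={ 51/32 13/8 7/4 2 } so 203/128
step 10: add BLUE to get BBRBRRBRBB; options L={ 0 1 3/2 25/16 101/64 203/128 } R={ 51/32 13/8 7/4 2 } so 407/256
step 11: add BLUE to get BBRBRRBRBBB; options L={ 0 1 3/2 25/16 101/64 203/128 407/256 } R={ 51/32 13/8 7/4 2 } so 815/512
step 12: add RED to get BBRBRRBRBBBR; options L={ 0 1 3/2 25/16 101/64 203/128 407/256 } R={ 815/512 51/32 13/8 7/4 2 } so 1629/1024
step 13: add BLUE to get BBRBRRBRBBBRB; options L={ 0 1 3/2 25/16 101/64 203/128 407/256 1629/1024 } R={ 815/512 51/32 13/8 7/4 2 } so 3259/2048
step 14: add BLUE to get BBRBRRBRBBBRBB; options L={ 0 1 3/2 25/16 101/64 203/128 407/256 1629/1024 3259/2048 } R={ 815/512 51/32 13/8 7/4 2 } so 6519/4096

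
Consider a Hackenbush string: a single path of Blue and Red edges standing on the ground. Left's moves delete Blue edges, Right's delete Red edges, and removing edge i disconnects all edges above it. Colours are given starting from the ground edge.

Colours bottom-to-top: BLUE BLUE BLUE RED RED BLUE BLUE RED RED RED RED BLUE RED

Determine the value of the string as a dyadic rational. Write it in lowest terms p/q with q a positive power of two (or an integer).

Build val(s[:k]) for k = 1..13, string s = BLUE BLUE BLUE RED RED BLUE BLUE RED RED RED RED BLUE RED.
1 of 13 · B · max L 0 · min R +∞ — 1
2 of 13 · BB · max L 1 · min R +∞ — 2
3 of 13 · BBB · max L 2 · min R +∞ — 3
4 of 13 · BBBR · max L 2 · min R 3 — 5/2
5 of 13 · BBBRR · max L 2 · min R 5/2 — 9/4
6 of 13 · BBBRRB · max L 9/4 · min R 5/2 — 19/8
7 of 13 · BBBRRBB · max L 19/8 · min R 5/2 — 39/16
8 of 13 · BBBRRBBR · max L 19/8 · min R 39/16 — 77/32
9 of 13 · BBBRRBBRR · max L 19/8 · min R 77/32 — 153/64
10 of 13 · BBBRRBBRRR · max L 19/8 · min R 153/64 — 305/128
11 of 13 · BBBRRBBRRRR · max L 19/8 · min R 305/128 — 609/256
12 of 13 · BBBRRBBRRRRB · max L 609/256 · min R 305/128 — 1219/512
13 of 13 · BBBRRBBRRRRBR · max L 609/256 · min R 1219/512 — 2437/1024

2437/1024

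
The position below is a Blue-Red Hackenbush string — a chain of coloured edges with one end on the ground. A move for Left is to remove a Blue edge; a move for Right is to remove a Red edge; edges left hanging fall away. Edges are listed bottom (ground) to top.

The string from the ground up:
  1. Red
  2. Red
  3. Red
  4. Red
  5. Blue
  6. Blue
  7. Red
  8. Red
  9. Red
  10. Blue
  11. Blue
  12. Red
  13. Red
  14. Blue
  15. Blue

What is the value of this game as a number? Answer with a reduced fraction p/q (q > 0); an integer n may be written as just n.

-7065/2048

R: Left {  }, Right { 0 } => simplest -1
RR: Left {  }, Right { -1,0 } => simplest -2
RRR: Left {  }, Right { -2,-1,0 } => simplest -3
RRRR: Left {  }, Right { -3,-2,-1,0 } => simplest -4
RRRRB: Left { -4 }, Right { -3,-2,-1,0 } => simplest -7/2
RRRRBB: Left { -4,-7/2 }, Right { -3,-2,-1,0 } => simplest -13/4
RRRRBBR: Left { -4,-7/2 }, Right { -13/4,-3,-2,-1,0 } => simplest -27/8
RRRRBBRR: Left { -4,-7/2 }, Right { -27/8,-13/4,-3,-2,-1,0 } => simplest -55/16
RRRRBBRRR: Left { -4,-7/2 }, Right { -55/16,-27/8,-13/4,-3,-2,-1,0 } => simplest -111/32
RRRRBBRRRB: Left { -4,-7/2,-111/32 }, Right { -55/16,-27/8,-13/4,-3,-2,-1,0 } => simplest -221/64
RRRRBBRRRBB: Left { -4,-7/2,-111/32,-221/64 }, Right { -55/16,-27/8,-13/4,-3,-2,-1,0 } => simplest -441/128
RRRRBBRRRBBR: Left { -4,-7/2,-111/32,-221/64 }, Right { -441/128,-55/16,-27/8,-13/4,-3,-2,-1,0 } => simplest -883/256
RRRRBBRRRBBRR: Left { -4,-7/2,-111/32,-221/64 }, Right { -883/256,-441/128,-55/16,-27/8,-13/4,-3,-2,-1,0 } => simplest -1767/512
RRRRBBRRRBBRRB: Left { -4,-7/2,-111/32,-221/64,-1767/512 }, Right { -883/256,-441/128,-55/16,-27/8,-13/4,-3,-2,-1,0 } => simplest -3533/1024
RRRRBBRRRBBRRBB: Left { -4,-7/2,-111/32,-221/64,-1767/512,-3533/1024 }, Right { -883/256,-441/128,-55/16,-27/8,-13/4,-3,-2,-1,0 } => simplest -7065/2048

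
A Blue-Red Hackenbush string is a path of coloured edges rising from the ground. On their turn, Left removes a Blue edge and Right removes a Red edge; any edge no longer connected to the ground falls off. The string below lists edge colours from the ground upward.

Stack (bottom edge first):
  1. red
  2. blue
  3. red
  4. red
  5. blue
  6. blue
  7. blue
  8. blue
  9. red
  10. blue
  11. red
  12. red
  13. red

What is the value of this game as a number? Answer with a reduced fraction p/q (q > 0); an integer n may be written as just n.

-3119/4096

step 1: add red to get r; options L={ ∅ } R={ 0 } → -1
step 2: add blue to get rb; options L={ -1 } R={ 0 } → -1/2
step 3: add red to get rbr; options L={ -1 } R={ -1/2, 0 } → -3/4
step 4: add red to get rbrr; options L={ -1 } R={ -3/4, -1/2, 0 } → -7/8
step 5: add blue to get rbrrb; options L={ -1, -7/8 } R={ -3/4, -1/2, 0 } → -13/16
step 6: add blue to get rbrrbb; options L={ -1, -7/8, -13/16 } R={ -3/4, -1/2, 0 } → -25/32
step 7: add blue to get rbrrbbb; options L={ -1, -7/8, -13/16, -25/32 } R={ -3/4, -1/2, 0 } → -49/64
step 8: add blue to get rbrrbbbb; options L={ -1, -7/8, -13/16, -25/32, -49/64 } R={ -3/4, -1/2, 0 } → -97/128
step 9: add red to get rbrrbbbbr; options L={ -1, -7/8, -13/16, -25/32, -49/64 } R={ -97/128, -3/4, -1/2, 0 } → -195/256
step 10: add blue to get rbrrbbbbrb; options L={ -1, -7/8, -13/16, -25/32, -49/64, -195/256 } R={ -97/128, -3/4, -1/2, 0 } → -389/512
step 11: add red to get rbrrbbbbrbr; options L={ -1, -7/8, -13/16, -25/32, -49/64, -195/256 } R={ -389/512, -97/128, -3/4, -1/2, 0 } → -779/1024
step 12: add red to get rbrrbbbbrbrr; options L={ -1, -7/8, -13/16, -25/32, -49/64, -195/256 } R={ -779/1024, -389/512, -97/128, -3/4, -1/2, 0 } → -1559/2048
step 13: add red to get rbrrbbbbrbrrr; options L={ -1, -7/8, -13/16, -25/32, -49/64, -195/256 } R={ -1559/2048, -779/1024, -389/512, -97/128, -3/4, -1/2, 0 } → -3119/4096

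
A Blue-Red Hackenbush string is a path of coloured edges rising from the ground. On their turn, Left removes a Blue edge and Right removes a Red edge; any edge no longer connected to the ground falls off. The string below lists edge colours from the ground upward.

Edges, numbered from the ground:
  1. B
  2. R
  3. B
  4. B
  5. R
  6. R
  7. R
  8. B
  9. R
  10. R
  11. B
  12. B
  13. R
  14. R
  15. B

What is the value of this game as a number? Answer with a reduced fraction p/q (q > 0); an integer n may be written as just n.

12595/16384

step 1: add B to get B; options L={ 0 } R={ ∅ } ⇒ 1
step 2: add R to get BR; options L={ 0 } R={ 1 } ⇒ 1/2
step 3: add B to get BRB; options L={ 0 1/2 } R={ 1 } ⇒ 3/4
step 4: add B to get BRBB; options L={ 0 1/2 3/4 } R={ 1 } ⇒ 7/8
step 5: add R to get BRBBR; options L={ 0 1/2 3/4 } R={ 7/8 1 } ⇒ 13/16
step 6: add R to get BRBBRR; options L={ 0 1/2 3/4 } R={ 13/16 7/8 1 } ⇒ 25/32
step 7: add R to get BRBBRRR; options L={ 0 1/2 3/4 } R={ 25/32 13/16 7/8 1 } ⇒ 49/64
step 8: add B to get BRBBRRRB; options L={ 0 1/2 3/4 49/64 } R={ 25/32 13/16 7/8 1 } ⇒ 99/128
step 9: add R to get BRBBRRRBR; options L={ 0 1/2 3/4 49/64 } R={ 99/128 25/32 13/16 7/8 1 } ⇒ 197/256
step 10: add R to get BRBBRRRBRR; options L={ 0 1/2 3/4 49/64 } R={ 197/256 99/128 25/32 13/16 7/8 1 } ⇒ 393/512
step 11: add B to get BRBBRRRBRRB; options L={ 0 1/2 3/4 49/64 393/512 } R={ 197/256 99/128 25/32 13/16 7/8 1 } ⇒ 787/1024
step 12: add B to get BRBBRRRBRRBB; options L={ 0 1/2 3/4 49/64 393/512 787/1024 } R={ 197/256 99/128 25/32 13/16 7/8 1 } ⇒ 1575/2048
step 13: add R to get BRBBRRRBRRBBR; options L={ 0 1/2 3/4 49/64 393/512 787/1024 } R={ 1575/2048 197/256 99/128 25/32 13/16 7/8 1 } ⇒ 3149/4096
step 14: add R to get BRBBRRRBRRBBRR; options L={ 0 1/2 3/4 49/64 393/512 787/1024 } R={ 3149/4096 1575/2048 197/256 99/128 25/32 13/16 7/8 1 } ⇒ 6297/8192
step 15: add B to get BRBBRRRBRRBBRRB; options L={ 0 1/2 3/4 49/64 393/512 787/1024 6297/8192 } R={ 3149/4096 1575/2048 197/256 99/128 25/32 13/16 7/8 1 } ⇒ 12595/16384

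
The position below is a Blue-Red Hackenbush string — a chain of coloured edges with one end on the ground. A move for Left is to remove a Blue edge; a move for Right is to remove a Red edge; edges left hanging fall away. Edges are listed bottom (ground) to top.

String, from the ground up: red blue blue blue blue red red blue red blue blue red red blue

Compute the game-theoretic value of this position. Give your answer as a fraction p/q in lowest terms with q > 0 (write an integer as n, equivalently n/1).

v_1 [r]  L=[(no moves)]  R=[0]  gives -1
v_2 [rb]  L=[-1]  R=[0]  gives -1/2
v_3 [rbb]  L=[-1,-1/2]  R=[0]  gives -1/4
v_4 [rbbb]  L=[-1,-1/2,-1/4]  R=[0]  gives -1/8
v_5 [rbbbb]  L=[-1,-1/2,-1/4,-1/8]  R=[0]  gives -1/16
v_6 [rbbbbr]  L=[-1,-1/2,-1/4,-1/8]  R=[-1/16,0]  gives -3/32
v_7 [rbbbbrr]  L=[-1,-1/2,-1/4,-1/8]  R=[-3/32,-1/16,0]  gives -7/64
v_8 [rbbbbrrb]  L=[-1,-1/2,-1/4,-1/8,-7/64]  R=[-3/32,-1/16,0]  gives -13/128
v_9 [rbbbbrrbr]  L=[-1,-1/2,-1/4,-1/8,-7/64]  R=[-13/128,-3/32,-1/16,0]  gives -27/256
v_10 [rbbbbrrbrb]  L=[-1,-1/2,-1/4,-1/8,-7/64,-27/256]  R=[-13/128,-3/32,-1/16,0]  gives -53/512
v_11 [rbbbbrrbrbb]  L=[-1,-1/2,-1/4,-1/8,-7/64,-27/256,-53/512]  R=[-13/128,-3/32,-1/16,0]  gives -105/1024
v_12 [rbbbbrrbrbbr]  L=[-1,-1/2,-1/4,-1/8,-7/64,-27/256,-53/512]  R=[-105/1024,-13/128,-3/32,-1/16,0]  gives -211/2048
v_13 [rbbbbrrbrbbrr]  L=[-1,-1/2,-1/4,-1/8,-7/64,-27/256,-53/512]  R=[-211/2048,-105/1024,-13/128,-3/32,-1/16,0]  gives -423/4096
v_14 [rbbbbrrbrbbrrb]  L=[-1,-1/2,-1/4,-1/8,-7/64,-27/256,-53/512,-423/4096]  R=[-211/2048,-105/1024,-13/128,-3/32,-1/16,0]  gives -845/8192

-845/8192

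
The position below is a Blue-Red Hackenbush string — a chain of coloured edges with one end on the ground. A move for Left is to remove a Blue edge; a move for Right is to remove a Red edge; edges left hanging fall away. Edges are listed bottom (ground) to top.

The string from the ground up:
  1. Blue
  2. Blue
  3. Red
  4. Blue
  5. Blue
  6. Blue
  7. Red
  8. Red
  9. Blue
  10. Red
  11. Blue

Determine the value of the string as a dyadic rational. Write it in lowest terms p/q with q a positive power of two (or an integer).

G_1 [B]  L=[0]  R=[]  -> 1
G_2 [BB]  L=[0 1]  R=[]  -> 2
G_3 [BBR]  L=[0 1]  R=[2]  -> 3/2
G_4 [BBRB]  L=[0 1 3/2]  R=[2]  -> 7/4
G_5 [BBRBB]  L=[0 1 3/2 7/4]  R=[2]  -> 15/8
G_6 [BBRBBB]  L=[0 1 3/2 7/4 15/8]  R=[2]  -> 31/16
G_7 [BBRBBBR]  L=[0 1 3/2 7/4 15/8]  R=[31/16 2]  -> 61/32
G_8 [BBRBBBRR]  L=[0 1 3/2 7/4 15/8]  R=[61/32 31/16 2]  -> 121/64
G_9 [BBRBBBRRB]  L=[0 1 3/2 7/4 15/8 121/64]  R=[61/32 31/16 2]  -> 243/128
G_10 [BBRBBBRRBR]  L=[0 1 3/2 7/4 15/8 121/64]  R=[243/128 61/32 31/16 2]  -> 485/256
G_11 [BBRBBBRRBRB]  L=[0 1 3/2 7/4 15/8 121/64 485/256]  R=[243/128 61/32 31/16 2]  -> 971/512

971/512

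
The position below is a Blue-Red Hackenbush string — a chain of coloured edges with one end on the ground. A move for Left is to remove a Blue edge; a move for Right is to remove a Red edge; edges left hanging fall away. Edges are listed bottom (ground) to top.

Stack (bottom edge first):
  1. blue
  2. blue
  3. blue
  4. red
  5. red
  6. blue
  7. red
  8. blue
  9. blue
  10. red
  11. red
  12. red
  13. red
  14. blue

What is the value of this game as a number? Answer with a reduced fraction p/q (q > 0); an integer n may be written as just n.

Build g(s[:k]) for k = 1..14, string s = blue blue blue red red blue red blue blue red red red red blue.
g(b) = { 0 | · } gives 1
g(bb) = { 0; 1 | · } gives 2
g(bbb) = { 0; 1; 2 | · } gives 3
g(bbbr) = { 0; 1; 2 | 3 } gives 5/2
g(bbbrr) = { 0; 1; 2 | 5/2; 3 } gives 9/4
g(bbbrrb) = { 0; 1; 2; 9/4 | 5/2; 3 } gives 19/8
g(bbbrrbr) = { 0; 1; 2; 9/4 | 19/8; 5/2; 3 } gives 37/16
g(bbbrrbrb) = { 0; 1; 2; 9/4; 37/16 | 19/8; 5/2; 3 } gives 75/32
g(bbbrrbrbb) = { 0; 1; 2; 9/4; 37/16; 75/32 | 19/8; 5/2; 3 } gives 151/64
g(bbbrrbrbbr) = { 0; 1; 2; 9/4; 37/16; 75/32 | 151/64; 19/8; 5/2; 3 } gives 301/128
g(bbbrrbrbbrr) = { 0; 1; 2; 9/4; 37/16; 75/32 | 301/128; 151/64; 19/8; 5/2; 3 } gives 601/256
g(bbbrrbrbbrrr) = { 0; 1; 2; 9/4; 37/16; 75/32 | 601/256; 301/128; 151/64; 19/8; 5/2; 3 } gives 1201/512
g(bbbrrbrbbrrrr) = { 0; 1; 2; 9/4; 37/16; 75/32 | 1201/512; 601/256; 301/128; 151/64; 19/8; 5/2; 3 } gives 2401/1024
g(bbbrrbrbbrrrrb) = { 0; 1; 2; 9/4; 37/16; 75/32; 2401/1024 | 1201/512; 601/256; 301/128; 151/64; 19/8; 5/2; 3 } gives 4803/2048

4803/2048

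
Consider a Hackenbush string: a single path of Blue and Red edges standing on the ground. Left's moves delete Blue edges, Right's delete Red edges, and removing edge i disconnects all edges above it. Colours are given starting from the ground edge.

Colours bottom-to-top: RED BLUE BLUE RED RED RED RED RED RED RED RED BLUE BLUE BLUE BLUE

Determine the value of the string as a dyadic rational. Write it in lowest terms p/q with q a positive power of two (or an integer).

Prefix values for RED BLUE BLUE RED RED RED RED RED RED RED RED BLUE BLUE BLUE BLUE via {L|R} + simplicity:
1 of 15 · R · max L −∞ · min R 0 ⇒ -1
2 of 15 · RB · max L -1 · min R 0 ⇒ -1/2
3 of 15 · RBB · max L -1/2 · min R 0 ⇒ -1/4
4 of 15 · RBBR · max L -1/2 · min R -1/4 ⇒ -3/8
5 of 15 · RBBRR · max L -1/2 · min R -3/8 ⇒ -7/16
6 of 15 · RBBRRR · max L -1/2 · min R -7/16 ⇒ -15/32
7 of 15 · RBBRRRR · max L -1/2 · min R -15/32 ⇒ -31/64
8 of 15 · RBBRRRRR · max L -1/2 · min R -31/64 ⇒ -63/128
9 of 15 · RBBRRRRRR · max L -1/2 · min R -63/128 ⇒ -127/256
10 of 15 · RBBRRRRRRR · max L -1/2 · min R -127/256 ⇒ -255/512
11 of 15 · RBBRRRRRRRR · max L -1/2 · min R -255/512 ⇒ -511/1024
12 of 15 · RBBRRRRRRRRB · max L -511/1024 · min R -255/512 ⇒ -1021/2048
13 of 15 · RBBRRRRRRRRBB · max L -1021/2048 · min R -255/512 ⇒ -2041/4096
14 of 15 · RBBRRRRRRRRBBB · max L -2041/4096 · min R -255/512 ⇒ -4081/8192
15 of 15 · RBBRRRRRRRRBBBB · max L -4081/8192 · min R -255/512 ⇒ -8161/16384

-8161/16384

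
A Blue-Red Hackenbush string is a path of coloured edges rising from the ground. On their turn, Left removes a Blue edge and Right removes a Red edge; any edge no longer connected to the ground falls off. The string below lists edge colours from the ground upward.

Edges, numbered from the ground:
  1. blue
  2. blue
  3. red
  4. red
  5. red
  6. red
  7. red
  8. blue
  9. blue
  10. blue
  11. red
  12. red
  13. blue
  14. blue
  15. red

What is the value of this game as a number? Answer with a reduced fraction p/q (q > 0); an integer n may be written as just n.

8653/8192

Prefix values for blue blue red red red red red blue blue blue red red blue blue red via {L|R} + simplicity:
1 of 15 · b · max L 0 · min R +∞ -> 1
2 of 15 · bb · max L 1 · min R +∞ -> 2
3 of 15 · bbr · max L 1 · min R 2 -> 3/2
4 of 15 · bbrr · max L 1 · min R 3/2 -> 5/4
5 of 15 · bbrrr · max L 1 · min R 5/4 -> 9/8
6 of 15 · bbrrrr · max L 1 · min R 9/8 -> 17/16
7 of 15 · bbrrrrr · max L 1 · min R 17/16 -> 33/32
8 of 15 · bbrrrrrb · max L 33/32 · min R 17/16 -> 67/64
9 of 15 · bbrrrrrbb · max L 67/64 · min R 17/16 -> 135/128
10 of 15 · bbrrrrrbbb · max L 135/128 · min R 17/16 -> 271/256
11 of 15 · bbrrrrrbbbr · max L 135/128 · min R 271/256 -> 541/512
12 of 15 · bbrrrrrbbbrr · max L 135/128 · min R 541/512 -> 1081/1024
13 of 15 · bbrrrrrbbbrrb · max L 1081/1024 · min R 541/512 -> 2163/2048
14 of 15 · bbrrrrrbbbrrbb · max L 2163/2048 · min R 541/512 -> 4327/4096
15 of 15 · bbrrrrrbbbrrbbr · max L 2163/2048 · min R 4327/4096 -> 8653/8192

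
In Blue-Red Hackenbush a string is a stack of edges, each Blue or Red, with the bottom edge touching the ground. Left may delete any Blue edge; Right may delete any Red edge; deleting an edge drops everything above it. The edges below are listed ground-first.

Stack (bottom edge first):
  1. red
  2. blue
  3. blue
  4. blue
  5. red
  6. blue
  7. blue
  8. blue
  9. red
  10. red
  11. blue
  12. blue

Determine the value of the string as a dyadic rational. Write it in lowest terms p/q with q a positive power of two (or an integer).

value(r) = {  | 0 } ⇒ -1
value(rb) = { -1 | 0 } ⇒ -1/2
value(rbb) = { -1, -1/2 | 0 } ⇒ -1/4
value(rbbb) = { -1, -1/2, -1/4 | 0 } ⇒ -1/8
value(rbbbr) = { -1, -1/2, -1/4 | -1/8, 0 } ⇒ -3/16
value(rbbbrb) = { -1, -1/2, -1/4, -3/16 | -1/8, 0 } ⇒ -5/32
value(rbbbrbb) = { -1, -1/2, -1/4, -3/16, -5/32 | -1/8, 0 } ⇒ -9/64
value(rbbbrbbb) = { -1, -1/2, -1/4, -3/16, -5/32, -9/64 | -1/8, 0 } ⇒ -17/128
value(rbbbrbbbr) = { -1, -1/2, -1/4, -3/16, -5/32, -9/64 | -17/128, -1/8, 0 } ⇒ -35/256
value(rbbbrbbbrr) = { -1, -1/2, -1/4, -3/16, -5/32, -9/64 | -35/256, -17/128, -1/8, 0 } ⇒ -71/512
value(rbbbrbbbrrb) = { -1, -1/2, -1/4, -3/16, -5/32, -9/64, -71/512 | -35/256, -17/128, -1/8, 0 } ⇒ -141/1024
value(rbbbrbbbrrbb) = { -1, -1/2, -1/4, -3/16, -5/32, -9/64, -71/512, -141/1024 | -35/256, -17/128, -1/8, 0 } ⇒ -281/2048

-281/2048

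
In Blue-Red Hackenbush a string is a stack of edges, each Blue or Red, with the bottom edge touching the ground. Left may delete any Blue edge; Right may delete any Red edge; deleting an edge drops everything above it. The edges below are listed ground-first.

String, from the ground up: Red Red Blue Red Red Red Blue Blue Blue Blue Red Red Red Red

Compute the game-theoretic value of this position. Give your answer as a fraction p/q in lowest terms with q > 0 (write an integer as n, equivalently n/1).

-7711/4096

Recurse on prefixes of the 14-edge string Red Red Blue Red Red Red Blue Blue Blue Blue Red Red Red Red:
edge 1 of 14 (Red): { (no moves) | 0 } = -1
edge 2 of 14 (Red): { (no moves) | -1, 0 } = -2
edge 3 of 14 (Blue): { -2 | -1, 0 } = -3/2
edge 4 of 14 (Red): { -2 | -3/2, -1, 0 } = -7/4
edge 5 of 14 (Red): { -2 | -7/4, -3/2, -1, 0 } = -15/8
edge 6 of 14 (Red): { -2 | -15/8, -7/4, -3/2, -1, 0 } = -31/16
edge 7 of 14 (Blue): { -2, -31/16 | -15/8, -7/4, -3/2, -1, 0 } = -61/32
edge 8 of 14 (Blue): { -2, -31/16, -61/32 | -15/8, -7/4, -3/2, -1, 0 } = -121/64
edge 9 of 14 (Blue): { -2, -31/16, -61/32, -121/64 | -15/8, -7/4, -3/2, -1, 0 } = -241/128
edge 10 of 14 (Blue): { -2, -31/16, -61/32, -121/64, -241/128 | -15/8, -7/4, -3/2, -1, 0 } = -481/256
edge 11 of 14 (Red): { -2, -31/16, -61/32, -121/64, -241/128 | -481/256, -15/8, -7/4, -3/2, -1, 0 } = -963/512
edge 12 of 14 (Red): { -2, -31/16, -61/32, -121/64, -241/128 | -963/512, -481/256, -15/8, -7/4, -3/2, -1, 0 } = -1927/1024
edge 13 of 14 (Red): { -2, -31/16, -61/32, -121/64, -241/128 | -1927/1024, -963/512, -481/256, -15/8, -7/4, -3/2, -1, 0 } = -3855/2048
edge 14 of 14 (Red): { -2, -31/16, -61/32, -121/64, -241/128 | -3855/2048, -1927/1024, -963/512, -481/256, -15/8, -7/4, -3/2, -1, 0 } = -7711/4096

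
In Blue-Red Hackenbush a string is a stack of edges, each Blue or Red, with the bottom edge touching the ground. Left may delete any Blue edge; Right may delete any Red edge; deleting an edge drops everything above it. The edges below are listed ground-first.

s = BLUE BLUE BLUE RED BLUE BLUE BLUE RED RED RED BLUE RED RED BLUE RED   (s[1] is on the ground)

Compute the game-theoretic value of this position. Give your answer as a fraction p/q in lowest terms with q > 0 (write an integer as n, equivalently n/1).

11813/4096

step 1: add BLUE to get B; options L={ 0 } R={ — } so 1
step 2: add BLUE to get BB; options L={ 0,1 } R={ — } so 2
step 3: add BLUE to get BBB; options L={ 0,1,2 } R={ — } so 3
step 4: add RED to get BBBR; options L={ 0,1,2 } R={ 3 } so 5/2
step 5: add BLUE to get BBBRB; options L={ 0,1,2,5/2 } R={ 3 } so 11/4
step 6: add BLUE to get BBBRBB; options L={ 0,1,2,5/2,11/4 } R={ 3 } so 23/8
step 7: add BLUE to get BBBRBBB; options L={ 0,1,2,5/2,11/4,23/8 } R={ 3 } so 47/16
step 8: add RED to get BBBRBBBR; options L={ 0,1,2,5/2,11/4,23/8 } R={ 47/16,3 } so 93/32
step 9: add RED to get BBBRBBBRR; options L={ 0,1,2,5/2,11/4,23/8 } R={ 93/32,47/16,3 } so 185/64
step 10: add RED to get BBBRBBBRRR; options L={ 0,1,2,5/2,11/4,23/8 } R={ 185/64,93/32,47/16,3 } so 369/128
step 11: add BLUE to get BBBRBBBRRRB; options L={ 0,1,2,5/2,11/4,23/8,369/128 } R={ 185/64,93/32,47/16,3 } so 739/256
step 12: add RED to get BBBRBBBRRRBR; options L={ 0,1,2,5/2,11/4,23/8,369/128 } R={ 739/256,185/64,93/32,47/16,3 } so 1477/512
step 13: add RED to get BBBRBBBRRRBRR; options L={ 0,1,2,5/2,11/4,23/8,369/128 } R={ 1477/512,739/256,185/64,93/32,47/16,3 } so 2953/1024
step 14: add BLUE to get BBBRBBBRRRBRRB; options L={ 0,1,2,5/2,11/4,23/8,369/128,2953/1024 } R={ 1477/512,739/256,185/64,93/32,47/16,3 } so 5907/2048
step 15: add RED to get BBBRBBBRRRBRRBR; options L={ 0,1,2,5/2,11/4,23/8,369/128,2953/1024 } R={ 5907/2048,1477/512,739/256,185/64,93/32,47/16,3 } so 11813/4096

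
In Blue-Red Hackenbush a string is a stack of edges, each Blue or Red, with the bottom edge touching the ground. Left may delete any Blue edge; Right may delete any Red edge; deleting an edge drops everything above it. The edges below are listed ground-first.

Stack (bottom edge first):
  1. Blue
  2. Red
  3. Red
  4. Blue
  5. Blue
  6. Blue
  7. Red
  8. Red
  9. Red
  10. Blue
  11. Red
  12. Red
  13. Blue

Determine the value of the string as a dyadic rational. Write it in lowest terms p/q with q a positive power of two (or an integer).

Build G(s[:k]) for k = 1..13, string s = Blue Red Red Blue Blue Blue Red Red Red Blue Red Red Blue.
1 of 13 · B · max L 0 · min R +∞ gives 1
2 of 13 · BR · max L 0 · min R 1 gives 1/2
3 of 13 · BRR · max L 0 · min R 1/2 gives 1/4
4 of 13 · BRRB · max L 1/4 · min R 1/2 gives 3/8
5 of 13 · BRRBB · max L 3/8 · min R 1/2 gives 7/16
6 of 13 · BRRBBB · max L 7/16 · min R 1/2 gives 15/32
7 of 13 · BRRBBBR · max L 7/16 · min R 15/32 gives 29/64
8 of 13 · BRRBBBRR · max L 7/16 · min R 29/64 gives 57/128
9 of 13 · BRRBBBRRR · max L 7/16 · min R 57/128 gives 113/256
10 of 13 · BRRBBBRRRB · max L 113/256 · min R 57/128 gives 227/512
11 of 13 · BRRBBBRRRBR · max L 113/256 · min R 227/512 gives 453/1024
12 of 13 · BRRBBBRRRBRR · max L 113/256 · min R 453/1024 gives 905/2048
13 of 13 · BRRBBBRRRBRRB · max L 905/2048 · min R 453/1024 gives 1811/4096

1811/4096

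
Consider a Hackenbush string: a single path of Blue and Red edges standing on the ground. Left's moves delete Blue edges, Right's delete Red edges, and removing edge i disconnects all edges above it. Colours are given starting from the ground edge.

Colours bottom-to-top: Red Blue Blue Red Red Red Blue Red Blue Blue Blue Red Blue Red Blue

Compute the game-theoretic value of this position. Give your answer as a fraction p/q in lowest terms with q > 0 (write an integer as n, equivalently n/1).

g_1 [R]  L=[(no moves)]  R=[0]  so -1
g_2 [RB]  L=[-1]  R=[0]  so -1/2
g_3 [RBB]  L=[-1,-1/2]  R=[0]  so -1/4
g_4 [RBBR]  L=[-1,-1/2]  R=[-1/4,0]  so -3/8
g_5 [RBBRR]  L=[-1,-1/2]  R=[-3/8,-1/4,0]  so -7/16
g_6 [RBBRRR]  L=[-1,-1/2]  R=[-7/16,-3/8,-1/4,0]  so -15/32
g_7 [RBBRRRB]  L=[-1,-1/2,-15/32]  R=[-7/16,-3/8,-1/4,0]  so -29/64
g_8 [RBBRRRBR]  L=[-1,-1/2,-15/32]  R=[-29/64,-7/16,-3/8,-1/4,0]  so -59/128
g_9 [RBBRRRBRB]  L=[-1,-1/2,-15/32,-59/128]  R=[-29/64,-7/16,-3/8,-1/4,0]  so -117/256
g_10 [RBBRRRBRBB]  L=[-1,-1/2,-15/32,-59/128,-117/256]  R=[-29/64,-7/16,-3/8,-1/4,0]  so -233/512
g_11 [RBBRRRBRBBB]  L=[-1,-1/2,-15/32,-59/128,-117/256,-233/512]  R=[-29/64,-7/16,-3/8,-1/4,0]  so -465/1024
g_12 [RBBRRRBRBBBR]  L=[-1,-1/2,-15/32,-59/128,-117/256,-233/512]  R=[-465/1024,-29/64,-7/16,-3/8,-1/4,0]  so -931/2048
g_13 [RBBRRRBRBBBRB]  L=[-1,-1/2,-15/32,-59/128,-117/256,-233/512,-931/2048]  R=[-465/1024,-29/64,-7/16,-3/8,-1/4,0]  so -1861/4096
g_14 [RBBRRRBRBBBRBR]  L=[-1,-1/2,-15/32,-59/128,-117/256,-233/512,-931/2048]  R=[-1861/4096,-465/1024,-29/64,-7/16,-3/8,-1/4,0]  so -3723/8192
g_15 [RBBRRRBRBBBRBRB]  L=[-1,-1/2,-15/32,-59/128,-117/256,-233/512,-931/2048,-3723/8192]  R=[-1861/4096,-465/1024,-29/64,-7/16,-3/8,-1/4,0]  so -7445/16384

-7445/16384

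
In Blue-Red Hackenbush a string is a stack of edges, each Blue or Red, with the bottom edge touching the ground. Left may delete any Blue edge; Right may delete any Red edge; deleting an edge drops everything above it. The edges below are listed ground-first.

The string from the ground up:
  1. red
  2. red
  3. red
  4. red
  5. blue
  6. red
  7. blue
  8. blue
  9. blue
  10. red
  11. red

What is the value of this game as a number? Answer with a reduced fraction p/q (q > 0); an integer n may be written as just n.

Prefix values for red red red red blue red blue blue blue red red via {L|R} + simplicity:
G(r) = { · | 0 } -> -1
G(rr) = { · | -1 0 } -> -2
G(rrr) = { · | -2 -1 0 } -> -3
G(rrrr) = { · | -3 -2 -1 0 } -> -4
G(rrrrb) = { -4 | -3 -2 -1 0 } -> -7/2
G(rrrrbr) = { -4 | -7/2 -3 -2 -1 0 } -> -15/4
G(rrrrbrb) = { -4 -15/4 | -7/2 -3 -2 -1 0 } -> -29/8
G(rrrrbrbb) = { -4 -15/4 -29/8 | -7/2 -3 -2 -1 0 } -> -57/16
G(rrrrbrbbb) = { -4 -15/4 -29/8 -57/16 | -7/2 -3 -2 -1 0 } -> -113/32
G(rrrrbrbbbr) = { -4 -15/4 -29/8 -57/16 | -113/32 -7/2 -3 -2 -1 0 } -> -227/64
G(rrrrbrbbbrr) = { -4 -15/4 -29/8 -57/16 | -227/64 -113/32 -7/2 -3 -2 -1 0 } -> -455/128

-455/128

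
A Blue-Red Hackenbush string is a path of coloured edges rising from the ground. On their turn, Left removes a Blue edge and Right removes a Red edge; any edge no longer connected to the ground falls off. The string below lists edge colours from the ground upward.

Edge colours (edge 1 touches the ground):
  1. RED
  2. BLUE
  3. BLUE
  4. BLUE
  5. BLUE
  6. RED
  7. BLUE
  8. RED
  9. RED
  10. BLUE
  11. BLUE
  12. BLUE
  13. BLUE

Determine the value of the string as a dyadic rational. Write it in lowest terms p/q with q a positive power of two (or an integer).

Build G(s[:k]) for k = 1..13, string s = RED BLUE BLUE BLUE BLUE RED BLUE RED RED BLUE BLUE BLUE BLUE.
edge 1 of 13 (RED): {  | 0 } so -1
edge 2 of 13 (BLUE): { -1 | 0 } so -1/2
edge 3 of 13 (BLUE): { -1; -1/2 | 0 } so -1/4
edge 4 of 13 (BLUE): { -1; -1/2; -1/4 | 0 } so -1/8
edge 5 of 13 (BLUE): { -1; -1/2; -1/4; -1/8 | 0 } so -1/16
edge 6 of 13 (RED): { -1; -1/2; -1/4; -1/8 | -1/16; 0 } so -3/32
edge 7 of 13 (BLUE): { -1; -1/2; -1/4; -1/8; -3/32 | -1/16; 0 } so -5/64
edge 8 of 13 (RED): { -1; -1/2; -1/4; -1/8; -3/32 | -5/64; -1/16; 0 } so -11/128
edge 9 of 13 (RED): { -1; -1/2; -1/4; -1/8; -3/32 | -11/128; -5/64; -1/16; 0 } so -23/256
edge 10 of 13 (BLUE): { -1; -1/2; -1/4; -1/8; -3/32; -23/256 | -11/128; -5/64; -1/16; 0 } so -45/512
edge 11 of 13 (BLUE): { -1; -1/2; -1/4; -1/8; -3/32; -23/256; -45/512 | -11/128; -5/64; -1/16; 0 } so -89/1024
edge 12 of 13 (BLUE): { -1; -1/2; -1/4; -1/8; -3/32; -23/256; -45/512; -89/1024 | -11/128; -5/64; -1/16; 0 } so -177/2048
edge 13 of 13 (BLUE): { -1; -1/2; -1/4; -1/8; -3/32; -23/256; -45/512; -89/1024; -177/2048 | -11/128; -5/64; -1/16; 0 } so -353/4096

-353/4096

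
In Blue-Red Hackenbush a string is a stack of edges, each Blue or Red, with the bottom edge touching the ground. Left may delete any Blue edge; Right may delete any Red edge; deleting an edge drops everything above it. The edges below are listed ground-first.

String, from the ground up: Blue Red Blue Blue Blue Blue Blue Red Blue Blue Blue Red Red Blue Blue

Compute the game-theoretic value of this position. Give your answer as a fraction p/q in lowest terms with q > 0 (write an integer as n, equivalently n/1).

B: Left { 0 }, Right { — } -> simplest 1
BR: Left { 0 }, Right { 1 } -> simplest 1/2
BRB: Left { 0 1/2 }, Right { 1 } -> simplest 3/4
BRBB: Left { 0 1/2 3/4 }, Right { 1 } -> simplest 7/8
BRBBB: Left { 0 1/2 3/4 7/8 }, Right { 1 } -> simplest 15/16
BRBBBB: Left { 0 1/2 3/4 7/8 15/16 }, Right { 1 } -> simplest 31/32
BRBBBBB: Left { 0 1/2 3/4 7/8 15/16 31/32 }, Right { 1 } -> simplest 63/64
BRBBBBBR: Left { 0 1/2 3/4 7/8 15/16 31/32 }, Right { 63/64 1 } -> simplest 125/128
BRBBBBBRB: Left { 0 1/2 3/4 7/8 15/16 31/32 125/128 }, Right { 63/64 1 } -> simplest 251/256
BRBBBBBRBB: Left { 0 1/2 3/4 7/8 15/16 31/32 125/128 251/256 }, Right { 63/64 1 } -> simplest 503/512
BRBBBBBRBBB: Left { 0 1/2 3/4 7/8 15/16 31/32 125/128 251/256 503/512 }, Right { 63/64 1 } -> simplest 1007/1024
BRBBBBBRBBBR: Left { 0 1/2 3/4 7/8 15/16 31/32 125/128 251/256 503/512 }, Right { 1007/1024 63/64 1 } -> simplest 2013/2048
BRBBBBBRBBBRR: Left { 0 1/2 3/4 7/8 15/16 31/32 125/128 251/256 503/512 }, Right { 2013/2048 1007/1024 63/64 1 } -> simplest 4025/4096
BRBBBBBRBBBRRB: Left { 0 1/2 3/4 7/8 15/16 31/32 125/128 251/256 503/512 4025/4096 }, Right { 2013/2048 1007/1024 63/64 1 } -> simplest 8051/8192
BRBBBBBRBBBRRBB: Left { 0 1/2 3/4 7/8 15/16 31/32 125/128 251/256 503/512 4025/4096 8051/8192 }, Right { 2013/2048 1007/1024 63/64 1 } -> simplest 16103/16384

16103/16384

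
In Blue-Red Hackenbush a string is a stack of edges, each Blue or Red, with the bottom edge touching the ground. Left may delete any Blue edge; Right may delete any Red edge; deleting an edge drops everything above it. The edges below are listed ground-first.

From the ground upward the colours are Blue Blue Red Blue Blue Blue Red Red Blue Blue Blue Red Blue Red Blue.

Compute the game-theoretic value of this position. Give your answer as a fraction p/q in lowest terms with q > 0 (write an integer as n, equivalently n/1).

15595/8192

Build val(s[:k]) for k = 1..15, string s = Blue Blue Red Blue Blue Blue Red Red Blue Blue Blue Red Blue Red Blue.
val(B) = { 0 | ∅ } => 1
val(BB) = { 0 1 | ∅ } => 2
val(BBR) = { 0 1 | 2 } => 3/2
val(BBRB) = { 0 1 3/2 | 2 } => 7/4
val(BBRBB) = { 0 1 3/2 7/4 | 2 } => 15/8
val(BBRBBB) = { 0 1 3/2 7/4 15/8 | 2 } => 31/16
val(BBRBBBR) = { 0 1 3/2 7/4 15/8 | 31/16 2 } => 61/32
val(BBRBBBRR) = { 0 1 3/2 7/4 15/8 | 61/32 31/16 2 } => 121/64
val(BBRBBBRRB) = { 0 1 3/2 7/4 15/8 121/64 | 61/32 31/16 2 } => 243/128
val(BBRBBBRRBB) = { 0 1 3/2 7/4 15/8 121/64 243/128 | 61/32 31/16 2 } => 487/256
val(BBRBBBRRBBB) = { 0 1 3/2 7/4 15/8 121/64 243/128 487/256 | 61/32 31/16 2 } => 975/512
val(BBRBBBRRBBBR) = { 0 1 3/2 7/4 15/8 121/64 243/128 487/256 | 975/512 61/32 31/16 2 } => 1949/1024
val(BBRBBBRRBBBRB) = { 0 1 3/2 7/4 15/8 121/64 243/128 487/256 1949/1024 | 975/512 61/32 31/16 2 } => 3899/2048
val(BBRBBBRRBBBRBR) = { 0 1 3/2 7/4 15/8 121/64 243/128 487/256 1949/1024 | 3899/2048 975/512 61/32 31/16 2 } => 7797/4096
val(BBRBBBRRBBBRBRB) = { 0 1 3/2 7/4 15/8 121/64 243/128 487/256 1949/1024 7797/4096 | 3899/2048 975/512 61/32 31/16 2 } => 15595/8192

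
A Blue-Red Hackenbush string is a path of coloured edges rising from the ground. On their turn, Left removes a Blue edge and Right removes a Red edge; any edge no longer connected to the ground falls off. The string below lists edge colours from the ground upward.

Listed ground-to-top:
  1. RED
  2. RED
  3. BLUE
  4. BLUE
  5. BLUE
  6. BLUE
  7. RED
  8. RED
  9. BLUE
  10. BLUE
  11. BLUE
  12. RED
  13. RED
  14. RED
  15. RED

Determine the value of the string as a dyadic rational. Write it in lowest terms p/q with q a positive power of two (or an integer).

-8991/8192

val_1 [R]  L=[none]  R=[0]  gives -1
val_2 [RR]  L=[none]  R=[-1; 0]  gives -2
val_3 [RRB]  L=[-2]  R=[-1; 0]  gives -3/2
val_4 [RRBB]  L=[-2; -3/2]  R=[-1; 0]  gives -5/4
val_5 [RRBBB]  L=[-2; -3/2; -5/4]  R=[-1; 0]  gives -9/8
val_6 [RRBBBB]  L=[-2; -3/2; -5/4; -9/8]  R=[-1; 0]  gives -17/16
val_7 [RRBBBBR]  L=[-2; -3/2; -5/4; -9/8]  R=[-17/16; -1; 0]  gives -35/32
val_8 [RRBBBBRR]  L=[-2; -3/2; -5/4; -9/8]  R=[-35/32; -17/16; -1; 0]  gives -71/64
val_9 [RRBBBBRRB]  L=[-2; -3/2; -5/4; -9/8; -71/64]  R=[-35/32; -17/16; -1; 0]  gives -141/128
val_10 [RRBBBBRRBB]  L=[-2; -3/2; -5/4; -9/8; -71/64; -141/128]  R=[-35/32; -17/16; -1; 0]  gives -281/256
val_11 [RRBBBBRRBBB]  L=[-2; -3/2; -5/4; -9/8; -71/64; -141/128; -281/256]  R=[-35/32; -17/16; -1; 0]  gives -561/512
val_12 [RRBBBBRRBBBR]  L=[-2; -3/2; -5/4; -9/8; -71/64; -141/128; -281/256]  R=[-561/512; -35/32; -17/16; -1; 0]  gives -1123/1024
val_13 [RRBBBBRRBBBRR]  L=[-2; -3/2; -5/4; -9/8; -71/64; -141/128; -281/256]  R=[-1123/1024; -561/512; -35/32; -17/16; -1; 0]  gives -2247/2048
val_14 [RRBBBBRRBBBRRR]  L=[-2; -3/2; -5/4; -9/8; -71/64; -141/128; -281/256]  R=[-2247/2048; -1123/1024; -561/512; -35/32; -17/16; -1; 0]  gives -4495/4096
val_15 [RRBBBBRRBBBRRRR]  L=[-2; -3/2; -5/4; -9/8; -71/64; -141/128; -281/256]  R=[-4495/4096; -2247/2048; -1123/1024; -561/512; -35/32; -17/16; -1; 0]  gives -8991/8192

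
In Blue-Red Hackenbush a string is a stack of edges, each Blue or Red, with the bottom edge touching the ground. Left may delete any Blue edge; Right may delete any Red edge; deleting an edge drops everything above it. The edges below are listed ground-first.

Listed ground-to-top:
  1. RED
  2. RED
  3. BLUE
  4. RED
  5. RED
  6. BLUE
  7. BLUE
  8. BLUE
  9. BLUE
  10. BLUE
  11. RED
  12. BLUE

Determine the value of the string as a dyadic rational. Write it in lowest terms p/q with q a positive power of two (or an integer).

1 of 12 · R · max L −∞ · min R 0 = -1
2 of 12 · RR · max L −∞ · min R -1 = -2
3 of 12 · RRB · max L -2 · min R -1 = -3/2
4 of 12 · RRBR · max L -2 · min R -3/2 = -7/4
5 of 12 · RRBRR · max L -2 · min R -7/4 = -15/8
6 of 12 · RRBRRB · max L -15/8 · min R -7/4 = -29/16
7 of 12 · RRBRRBB · max L -29/16 · min R -7/4 = -57/32
8 of 12 · RRBRRBBB · max L -57/32 · min R -7/4 = -113/64
9 of 12 · RRBRRBBBB · max L -113/64 · min R -7/4 = -225/128
10 of 12 · RRBRRBBBBB · max L -225/128 · min R -7/4 = -449/256
11 of 12 · RRBRRBBBBBR · max L -225/128 · min R -449/256 = -899/512
12 of 12 · RRBRRBBBBBRB · max L -899/512 · min R -449/256 = -1797/1024

-1797/1024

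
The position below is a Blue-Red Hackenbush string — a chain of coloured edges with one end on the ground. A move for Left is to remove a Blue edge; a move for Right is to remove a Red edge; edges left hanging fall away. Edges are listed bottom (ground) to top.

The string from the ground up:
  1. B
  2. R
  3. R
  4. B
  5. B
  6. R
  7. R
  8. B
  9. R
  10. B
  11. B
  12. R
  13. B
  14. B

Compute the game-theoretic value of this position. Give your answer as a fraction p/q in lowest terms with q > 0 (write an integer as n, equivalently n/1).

3255/8192

step 1: add B to get B; options L={ 0 } R={ ∅ } => 1
step 2: add R to get BR; options L={ 0 } R={ 1 } => 1/2
step 3: add R to get BRR; options L={ 0 } R={ 1/2 1 } => 1/4
step 4: add B to get BRRB; options L={ 0 1/4 } R={ 1/2 1 } => 3/8
step 5: add B to get BRRBB; options L={ 0 1/4 3/8 } R={ 1/2 1 } => 7/16
step 6: add R to get BRRBBR; options L={ 0 1/4 3/8 } R={ 7/16 1/2 1 } => 13/32
step 7: add R to get BRRBBRR; options L={ 0 1/4 3/8 } R={ 13/32 7/16 1/2 1 } => 25/64
step 8: add B to get BRRBBRRB; options L={ 0 1/4 3/8 25/64 } R={ 13/32 7/16 1/2 1 } => 51/128
step 9: add R to get BRRBBRRBR; options L={ 0 1/4 3/8 25/64 } R={ 51/128 13/32 7/16 1/2 1 } => 101/256
step 10: add B to get BRRBBRRBRB; options L={ 0 1/4 3/8 25/64 101/256 } R={ 51/128 13/32 7/16 1/2 1 } => 203/512
step 11: add B to get BRRBBRRBRBB; options L={ 0 1/4 3/8 25/64 101/256 203/512 } R={ 51/128 13/32 7/16 1/2 1 } => 407/1024
step 12: add R to get BRRBBRRBRBBR; options L={ 0 1/4 3/8 25/64 101/256 203/512 } R={ 407/1024 51/128 13/32 7/16 1/2 1 } => 813/2048
step 13: add B to get BRRBBRRBRBBRB; options L={ 0 1/4 3/8 25/64 101/256 203/512 813/2048 } R={ 407/1024 51/128 13/32 7/16 1/2 1 } => 1627/4096
step 14: add B to get BRRBBRRBRBBRBB; options L={ 0 1/4 3/8 25/64 101/256 203/512 813/2048 1627/4096 } R={ 407/1024 51/128 13/32 7/16 1/2 1 } => 3255/8192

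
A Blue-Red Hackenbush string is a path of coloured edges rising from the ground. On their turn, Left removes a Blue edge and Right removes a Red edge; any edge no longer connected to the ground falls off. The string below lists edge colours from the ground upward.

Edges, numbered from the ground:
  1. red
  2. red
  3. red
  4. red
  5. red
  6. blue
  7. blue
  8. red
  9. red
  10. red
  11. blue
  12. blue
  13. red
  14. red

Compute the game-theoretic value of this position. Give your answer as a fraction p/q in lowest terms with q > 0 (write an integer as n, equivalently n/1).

Recurse on prefixes of the 14-edge string red red red red red blue blue red red red blue blue red red:
r: Left { · }, Right { 0 } gives simplest -1
rr: Left { · }, Right { -1,0 } gives simplest -2
rrr: Left { · }, Right { -2,-1,0 } gives simplest -3
rrrr: Left { · }, Right { -3,-2,-1,0 } gives simplest -4
rrrrr: Left { · }, Right { -4,-3,-2,-1,0 } gives simplest -5
rrrrrb: Left { -5 }, Right { -4,-3,-2,-1,0 } gives simplest -9/2
rrrrrbb: Left { -5,-9/2 }, Right { -4,-3,-2,-1,0 } gives simplest -17/4
rrrrrbbr: Left { -5,-9/2 }, Right { -17/4,-4,-3,-2,-1,0 } gives simplest -35/8
rrrrrbbrr: Left { -5,-9/2 }, Right { -35/8,-17/4,-4,-3,-2,-1,0 } gives simplest -71/16
rrrrrbbrrr: Left { -5,-9/2 }, Right { -71/16,-35/8,-17/4,-4,-3,-2,-1,0 } gives simplest -143/32
rrrrrbbrrrb: Left { -5,-9/2,-143/32 }, Right { -71/16,-35/8,-17/4,-4,-3,-2,-1,0 } gives simplest -285/64
rrrrrbbrrrbb: Left { -5,-9/2,-143/32,-285/64 }, Right { -71/16,-35/8,-17/4,-4,-3,-2,-1,0 } gives simplest -569/128
rrrrrbbrrrbbr: Left { -5,-9/2,-143/32,-285/64 }, Right { -569/128,-71/16,-35/8,-17/4,-4,-3,-2,-1,0 } gives simplest -1139/256
rrrrrbbrrrbbrr: Left { -5,-9/2,-143/32,-285/64 }, Right { -1139/256,-569/128,-71/16,-35/8,-17/4,-4,-3,-2,-1,0 } gives simplest -2279/512

-2279/512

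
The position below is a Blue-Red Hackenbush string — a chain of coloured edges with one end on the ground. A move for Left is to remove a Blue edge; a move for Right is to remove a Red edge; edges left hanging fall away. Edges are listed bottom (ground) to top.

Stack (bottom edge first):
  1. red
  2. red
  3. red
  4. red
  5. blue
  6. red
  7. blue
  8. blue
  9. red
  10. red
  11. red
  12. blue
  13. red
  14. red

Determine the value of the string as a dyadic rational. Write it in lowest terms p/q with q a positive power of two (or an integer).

-3703/1024

Recurse on prefixes of the 14-edge string red red red red blue red blue blue red red red blue red red:
edge 1 of 14 (red): { — | 0 } = -1
edge 2 of 14 (red): { — | -1, 0 } = -2
edge 3 of 14 (red): { — | -2, -1, 0 } = -3
edge 4 of 14 (red): { — | -3, -2, -1, 0 } = -4
edge 5 of 14 (blue): { -4 | -3, -2, -1, 0 } = -7/2
edge 6 of 14 (red): { -4 | -7/2, -3, -2, -1, 0 } = -15/4
edge 7 of 14 (blue): { -4, -15/4 | -7/2, -3, -2, -1, 0 } = -29/8
edge 8 of 14 (blue): { -4, -15/4, -29/8 | -7/2, -3, -2, -1, 0 } = -57/16
edge 9 of 14 (red): { -4, -15/4, -29/8 | -57/16, -7/2, -3, -2, -1, 0 } = -115/32
edge 10 of 14 (red): { -4, -15/4, -29/8 | -115/32, -57/16, -7/2, -3, -2, -1, 0 } = -231/64
edge 11 of 14 (red): { -4, -15/4, -29/8 | -231/64, -115/32, -57/16, -7/2, -3, -2, -1, 0 } = -463/128
edge 12 of 14 (blue): { -4, -15/4, -29/8, -463/128 | -231/64, -115/32, -57/16, -7/2, -3, -2, -1, 0 } = -925/256
edge 13 of 14 (red): { -4, -15/4, -29/8, -463/128 | -925/256, -231/64, -115/32, -57/16, -7/2, -3, -2, -1, 0 } = -1851/512
edge 14 of 14 (red): { -4, -15/4, -29/8, -463/128 | -1851/512, -925/256, -231/64, -115/32, -57/16, -7/2, -3, -2, -1, 0 } = -3703/1024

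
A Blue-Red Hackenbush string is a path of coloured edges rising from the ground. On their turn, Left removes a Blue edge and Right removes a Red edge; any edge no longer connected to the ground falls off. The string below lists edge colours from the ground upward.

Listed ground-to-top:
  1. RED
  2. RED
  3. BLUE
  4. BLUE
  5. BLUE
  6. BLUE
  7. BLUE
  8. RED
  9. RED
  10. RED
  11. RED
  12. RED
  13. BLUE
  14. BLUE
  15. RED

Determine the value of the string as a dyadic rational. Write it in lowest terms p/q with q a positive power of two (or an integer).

-8691/8192

Recurse on prefixes of the 15-edge string RED RED BLUE BLUE BLUE BLUE BLUE RED RED RED RED RED BLUE BLUE RED:
step 1: add RED to get R; options L={ ∅ } R={ 0 } — -1
step 2: add RED to get RR; options L={ ∅ } R={ -1,0 } — -2
step 3: add BLUE to get RRB; options L={ -2 } R={ -1,0 } — -3/2
step 4: add BLUE to get RRBB; options L={ -2,-3/2 } R={ -1,0 } — -5/4
step 5: add BLUE to get RRBBB; options L={ -2,-3/2,-5/4 } R={ -1,0 } — -9/8
step 6: add BLUE to get RRBBBB; options L={ -2,-3/2,-5/4,-9/8 } R={ -1,0 } — -17/16
step 7: add BLUE to get RRBBBBB; options L={ -2,-3/2,-5/4,-9/8,-17/16 } R={ -1,0 } — -33/32
step 8: add RED to get RRBBBBBR; options L={ -2,-3/2,-5/4,-9/8,-17/16 } R={ -33/32,-1,0 } — -67/64
step 9: add RED to get RRBBBBBRR; options L={ -2,-3/2,-5/4,-9/8,-17/16 } R={ -67/64,-33/32,-1,0 } — -135/128
step 10: add RED to get RRBBBBBRRR; options L={ -2,-3/2,-5/4,-9/8,-17/16 } R={ -135/128,-67/64,-33/32,-1,0 } — -271/256
step 11: add RED to get RRBBBBBRRRR; options L={ -2,-3/2,-5/4,-9/8,-17/16 } R={ -271/256,-135/128,-67/64,-33/32,-1,0 } — -543/512
step 12: add RED to get RRBBBBBRRRRR; options L={ -2,-3/2,-5/4,-9/8,-17/16 } R={ -543/512,-271/256,-135/128,-67/64,-33/32,-1,0 } — -1087/1024
step 13: add BLUE to get RRBBBBBRRRRRB; options L={ -2,-3/2,-5/4,-9/8,-17/16,-1087/1024 } R={ -543/512,-271/256,-135/128,-67/64,-33/32,-1,0 } — -2173/2048
step 14: add BLUE to get RRBBBBBRRRRRBB; options L={ -2,-3/2,-5/4,-9/8,-17/16,-1087/1024,-2173/2048 } R={ -543/512,-271/256,-135/128,-67/64,-33/32,-1,0 } — -4345/4096
step 15: add RED to get RRBBBBBRRRRRBBR; options L={ -2,-3/2,-5/4,-9/8,-17/16,-1087/1024,-2173/2048 } R={ -4345/4096,-543/512,-271/256,-135/128,-67/64,-33/32,-1,0 } — -8691/8192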